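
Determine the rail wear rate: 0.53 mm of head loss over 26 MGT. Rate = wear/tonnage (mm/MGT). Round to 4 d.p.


Wear rate = total wear / cumulative tonnage
Rate = 0.53 / 26
Rate = 0.0204 mm/MGT

0.0204


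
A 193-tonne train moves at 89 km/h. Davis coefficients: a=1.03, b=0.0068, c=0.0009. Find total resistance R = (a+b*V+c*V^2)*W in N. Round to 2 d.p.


b*V = 0.0068 * 89 = 0.6052
c*V^2 = 0.0009 * 7921 = 7.1289
R_per_t = 1.03 + 0.6052 + 7.1289 = 8.7641 N/t
R_total = 8.7641 * 193 = 1691.47 N

1691.47


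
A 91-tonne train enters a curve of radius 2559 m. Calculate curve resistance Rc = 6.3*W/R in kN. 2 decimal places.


Rc = 6.3 * W / R
Rc = 6.3 * 91 / 2559
Rc = 573.3 / 2559
Rc = 0.22 kN

0.22


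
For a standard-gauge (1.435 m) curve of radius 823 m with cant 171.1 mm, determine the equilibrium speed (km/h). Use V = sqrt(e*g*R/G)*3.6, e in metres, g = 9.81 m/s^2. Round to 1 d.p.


Convert cant: e = 171.1 mm = 0.1711 m
V_ms = sqrt(0.1711 * 9.81 * 823 / 1.435)
V_ms = sqrt(962.646755) = 31.0265 m/s
V = 31.0265 * 3.6 = 111.7 km/h

111.7


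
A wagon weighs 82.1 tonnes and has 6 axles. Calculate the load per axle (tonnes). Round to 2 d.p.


Load per axle = total weight / number of axles
Load = 82.1 / 6
Load = 13.68 tonnes

13.68


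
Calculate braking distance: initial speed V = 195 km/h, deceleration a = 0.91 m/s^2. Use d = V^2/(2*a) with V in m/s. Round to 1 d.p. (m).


Convert speed: V = 195 / 3.6 = 54.1667 m/s
V^2 = 2934.0278
d = 2934.0278 / (2 * 0.91)
d = 2934.0278 / 1.82
d = 1612.1 m

1612.1


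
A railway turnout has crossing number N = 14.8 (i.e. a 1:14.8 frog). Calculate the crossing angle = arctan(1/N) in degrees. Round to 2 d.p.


1/N = 1/14.8 = 0.067568
angle = arctan(0.067568) = 0.067465 rad
angle = 0.067465 * 180/pi = 3.87 degrees

3.87


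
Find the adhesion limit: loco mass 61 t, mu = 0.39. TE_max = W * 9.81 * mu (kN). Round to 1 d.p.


TE_max = W * g * mu
TE_max = 61 * 9.81 * 0.39
TE_max = 598.41 * 0.39
TE_max = 233.4 kN

233.4


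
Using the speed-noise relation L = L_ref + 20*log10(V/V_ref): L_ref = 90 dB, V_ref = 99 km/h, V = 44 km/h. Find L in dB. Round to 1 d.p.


V/V_ref = 44 / 99 = 0.444444
log10(0.444444) = -0.352183
20 * -0.352183 = -7.0437
L = 90 + -7.0437 = 83.0 dB

83.0


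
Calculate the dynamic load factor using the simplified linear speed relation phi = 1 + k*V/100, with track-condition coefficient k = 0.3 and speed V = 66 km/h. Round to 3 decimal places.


phi = 1 + k * V / 100
phi = 1 + 0.3 * 66 / 100
phi = 1 + 0.198
phi = 1.198

1.198


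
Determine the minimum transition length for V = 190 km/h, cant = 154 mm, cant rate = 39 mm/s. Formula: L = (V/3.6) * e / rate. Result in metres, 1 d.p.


Convert speed: V = 190 / 3.6 = 52.7778 m/s
L = 52.7778 * 154 / 39
L = 8127.7778 / 39
L = 208.4 m

208.4


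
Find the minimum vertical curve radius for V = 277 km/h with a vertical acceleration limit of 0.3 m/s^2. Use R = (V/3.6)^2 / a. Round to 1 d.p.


Convert speed: V = 277 / 3.6 = 76.9444 m/s
V^2 = 5920.4475 m^2/s^2
R_v = 5920.4475 / 0.3
R_v = 19734.8 m

19734.8


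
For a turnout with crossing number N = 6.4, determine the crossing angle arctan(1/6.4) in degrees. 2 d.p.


1/N = 1/6.4 = 0.15625
angle = arctan(0.15625) = 0.154997 rad
angle = 0.154997 * 180/pi = 8.88 degrees

8.88


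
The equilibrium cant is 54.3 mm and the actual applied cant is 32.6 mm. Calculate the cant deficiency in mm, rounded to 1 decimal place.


Cant deficiency = equilibrium cant - actual cant
CD = 54.3 - 32.6
CD = 21.7 mm

21.7


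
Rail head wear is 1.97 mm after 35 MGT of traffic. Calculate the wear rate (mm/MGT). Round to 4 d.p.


Wear rate = total wear / cumulative tonnage
Rate = 1.97 / 35
Rate = 0.0563 mm/MGT

0.0563


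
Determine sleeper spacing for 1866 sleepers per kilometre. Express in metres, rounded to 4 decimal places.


Spacing = 1000 m / number of sleepers
Spacing = 1000 / 1866
Spacing = 0.5359 m

0.5359


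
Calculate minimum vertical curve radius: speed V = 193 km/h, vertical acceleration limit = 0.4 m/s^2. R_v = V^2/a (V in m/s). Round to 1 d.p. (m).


Convert speed: V = 193 / 3.6 = 53.6111 m/s
V^2 = 2874.1512 m^2/s^2
R_v = 2874.1512 / 0.4
R_v = 7185.4 m

7185.4


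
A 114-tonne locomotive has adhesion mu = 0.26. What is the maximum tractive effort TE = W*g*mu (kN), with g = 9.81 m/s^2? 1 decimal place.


TE_max = W * g * mu
TE_max = 114 * 9.81 * 0.26
TE_max = 1118.34 * 0.26
TE_max = 290.8 kN

290.8


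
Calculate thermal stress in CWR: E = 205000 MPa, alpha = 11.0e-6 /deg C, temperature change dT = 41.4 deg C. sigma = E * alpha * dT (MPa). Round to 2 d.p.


sigma = E * alpha * dT
sigma = 205000 * 11.0e-6 * 41.4
sigma = 2.255 * 41.4
sigma = 93.36 MPa

93.36


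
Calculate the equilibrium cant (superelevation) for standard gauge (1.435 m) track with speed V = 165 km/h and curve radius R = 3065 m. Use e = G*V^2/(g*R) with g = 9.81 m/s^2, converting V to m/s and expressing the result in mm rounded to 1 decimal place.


Convert speed: V = 165 / 3.6 = 45.8333 m/s
Apply formula: e = 1.435 * 45.8333^2 / (9.81 * 3065)
e = 1.435 * 2100.6944 / 30067.65
e = 0.100257 m = 100.3 mm

100.3


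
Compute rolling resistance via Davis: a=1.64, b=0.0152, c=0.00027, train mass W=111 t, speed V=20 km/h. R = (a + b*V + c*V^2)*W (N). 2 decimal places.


b*V = 0.0152 * 20 = 0.304
c*V^2 = 0.00027 * 400 = 0.108
R_per_t = 1.64 + 0.304 + 0.108 = 2.052 N/t
R_total = 2.052 * 111 = 227.77 N

227.77


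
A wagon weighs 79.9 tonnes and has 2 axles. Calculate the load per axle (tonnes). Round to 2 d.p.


Load per axle = total weight / number of axles
Load = 79.9 / 2
Load = 39.95 tonnes

39.95


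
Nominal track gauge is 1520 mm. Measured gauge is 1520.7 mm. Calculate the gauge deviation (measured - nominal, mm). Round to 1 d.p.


Deviation = measured - nominal
Deviation = 1520.7 - 1520
Deviation = 0.7 mm

0.7


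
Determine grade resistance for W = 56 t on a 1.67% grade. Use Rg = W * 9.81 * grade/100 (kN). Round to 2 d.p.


Rg = W * 9.81 * grade / 100
Rg = 56 * 9.81 * 1.67 / 100
Rg = 549.36 * 0.0167
Rg = 9.17 kN

9.17


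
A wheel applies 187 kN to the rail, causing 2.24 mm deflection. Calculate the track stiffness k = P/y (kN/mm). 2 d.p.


Track stiffness k = P / y
k = 187 / 2.24
k = 83.48 kN/mm

83.48


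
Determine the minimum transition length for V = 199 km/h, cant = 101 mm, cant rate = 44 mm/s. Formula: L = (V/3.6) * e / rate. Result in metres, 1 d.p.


Convert speed: V = 199 / 3.6 = 55.2778 m/s
L = 55.2778 * 101 / 44
L = 5583.0556 / 44
L = 126.9 m

126.9


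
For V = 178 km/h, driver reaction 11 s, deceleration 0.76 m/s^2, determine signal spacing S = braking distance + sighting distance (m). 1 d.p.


V = 178 / 3.6 = 49.4444 m/s
Braking distance = 49.4444^2 / (2*0.76) = 1608.3902 m
Sighting distance = 49.4444 * 11 = 543.8889 m
S = 1608.3902 + 543.8889 = 2152.3 m

2152.3


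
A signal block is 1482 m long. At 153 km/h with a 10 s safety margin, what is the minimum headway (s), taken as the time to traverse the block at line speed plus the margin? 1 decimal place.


V = 153 / 3.6 = 42.5 m/s
Block traversal time = 1482 / 42.5 = 34.8706 s
Headway = 34.8706 + 10
Headway = 44.9 s

44.9


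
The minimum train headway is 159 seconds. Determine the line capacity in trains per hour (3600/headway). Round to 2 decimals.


Capacity = 3600 / headway
Capacity = 3600 / 159
Capacity = 22.64 trains/hour

22.64


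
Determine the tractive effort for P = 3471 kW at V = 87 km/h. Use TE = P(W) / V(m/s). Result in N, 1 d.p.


Convert: P = 3471 kW = 3471000 W
V = 87 / 3.6 = 24.1667 m/s
TE = 3471000 / 24.1667
TE = 143627.6 N

143627.6


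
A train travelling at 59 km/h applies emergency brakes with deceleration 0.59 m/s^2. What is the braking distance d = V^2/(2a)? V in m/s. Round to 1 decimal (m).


Convert speed: V = 59 / 3.6 = 16.3889 m/s
V^2 = 268.5957
d = 268.5957 / (2 * 0.59)
d = 268.5957 / 1.18
d = 227.6 m

227.6


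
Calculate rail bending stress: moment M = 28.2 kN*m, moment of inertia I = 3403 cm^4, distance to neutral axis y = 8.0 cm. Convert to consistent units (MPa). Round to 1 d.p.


Convert units:
M = 28.2 kN*m = 28200000 N*mm
y = 8.0 cm = 80 mm
I = 3403 cm^4 = 34030000 mm^4
sigma = 28200000 * 80 / 34030000
sigma = 66.3 MPa

66.3


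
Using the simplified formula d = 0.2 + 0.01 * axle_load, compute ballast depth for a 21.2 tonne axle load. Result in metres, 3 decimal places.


d = 0.2 + 0.01 * 21.2
d = 0.2 + 0.212
d = 0.412 m

0.412


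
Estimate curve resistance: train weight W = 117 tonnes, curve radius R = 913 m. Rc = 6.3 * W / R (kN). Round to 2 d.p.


Rc = 6.3 * W / R
Rc = 6.3 * 117 / 913
Rc = 737.1 / 913
Rc = 0.81 kN

0.81


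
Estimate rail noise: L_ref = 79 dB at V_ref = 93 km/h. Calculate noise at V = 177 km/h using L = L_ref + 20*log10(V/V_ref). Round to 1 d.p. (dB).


V/V_ref = 177 / 93 = 1.903226
log10(1.903226) = 0.27949
20 * 0.27949 = 5.5898
L = 79 + 5.5898 = 84.6 dB

84.6


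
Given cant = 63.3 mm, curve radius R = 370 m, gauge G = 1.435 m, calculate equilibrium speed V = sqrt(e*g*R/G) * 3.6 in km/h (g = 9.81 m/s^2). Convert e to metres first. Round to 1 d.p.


Convert cant: e = 63.3 mm = 0.0633 m
V_ms = sqrt(0.0633 * 9.81 * 370 / 1.435)
V_ms = sqrt(160.111505) = 12.6535 m/s
V = 12.6535 * 3.6 = 45.6 km/h

45.6


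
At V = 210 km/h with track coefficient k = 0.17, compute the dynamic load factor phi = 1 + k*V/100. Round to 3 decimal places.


phi = 1 + k * V / 100
phi = 1 + 0.17 * 210 / 100
phi = 1 + 0.357
phi = 1.357

1.357


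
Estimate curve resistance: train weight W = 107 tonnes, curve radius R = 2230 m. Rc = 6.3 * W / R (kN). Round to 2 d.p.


Rc = 6.3 * W / R
Rc = 6.3 * 107 / 2230
Rc = 674.1 / 2230
Rc = 0.30 kN

0.30


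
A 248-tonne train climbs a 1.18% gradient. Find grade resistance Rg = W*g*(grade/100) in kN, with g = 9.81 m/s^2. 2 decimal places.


Rg = W * 9.81 * grade / 100
Rg = 248 * 9.81 * 1.18 / 100
Rg = 2432.88 * 0.0118
Rg = 28.71 kN

28.71


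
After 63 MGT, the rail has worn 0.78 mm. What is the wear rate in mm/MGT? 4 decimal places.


Wear rate = total wear / cumulative tonnage
Rate = 0.78 / 63
Rate = 0.0124 mm/MGT

0.0124


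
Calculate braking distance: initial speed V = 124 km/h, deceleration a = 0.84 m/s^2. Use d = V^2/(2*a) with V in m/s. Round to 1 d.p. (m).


Convert speed: V = 124 / 3.6 = 34.4444 m/s
V^2 = 1186.4198
d = 1186.4198 / (2 * 0.84)
d = 1186.4198 / 1.68
d = 706.2 m

706.2


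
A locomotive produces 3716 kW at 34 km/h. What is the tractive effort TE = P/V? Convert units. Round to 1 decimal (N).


Convert: P = 3716 kW = 3716000 W
V = 34 / 3.6 = 9.4444 m/s
TE = 3716000 / 9.4444
TE = 393458.8 N

393458.8


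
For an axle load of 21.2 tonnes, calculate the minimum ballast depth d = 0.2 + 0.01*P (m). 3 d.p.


d = 0.2 + 0.01 * 21.2
d = 0.2 + 0.212
d = 0.412 m

0.412


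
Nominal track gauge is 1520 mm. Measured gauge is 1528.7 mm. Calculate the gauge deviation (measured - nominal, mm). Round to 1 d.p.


Deviation = measured - nominal
Deviation = 1528.7 - 1520
Deviation = 8.7 mm

8.7


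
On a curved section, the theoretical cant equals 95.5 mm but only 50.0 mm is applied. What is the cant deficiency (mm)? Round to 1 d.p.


Cant deficiency = equilibrium cant - actual cant
CD = 95.5 - 50.0
CD = 45.5 mm

45.5


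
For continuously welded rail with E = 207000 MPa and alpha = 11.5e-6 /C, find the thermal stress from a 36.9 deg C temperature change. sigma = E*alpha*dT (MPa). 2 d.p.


sigma = E * alpha * dT
sigma = 207000 * 11.5e-6 * 36.9
sigma = 2.3805 * 36.9
sigma = 87.84 MPa

87.84


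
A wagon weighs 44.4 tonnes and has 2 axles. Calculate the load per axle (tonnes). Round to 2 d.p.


Load per axle = total weight / number of axles
Load = 44.4 / 2
Load = 22.20 tonnes

22.20


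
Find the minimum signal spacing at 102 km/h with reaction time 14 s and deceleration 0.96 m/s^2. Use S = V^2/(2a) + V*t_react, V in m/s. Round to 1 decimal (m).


V = 102 / 3.6 = 28.3333 m/s
Braking distance = 28.3333^2 / (2*0.96) = 418.1134 m
Sighting distance = 28.3333 * 14 = 396.6667 m
S = 418.1134 + 396.6667 = 814.8 m

814.8


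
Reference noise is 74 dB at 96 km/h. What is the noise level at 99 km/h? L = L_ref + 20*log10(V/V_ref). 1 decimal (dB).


V/V_ref = 99 / 96 = 1.03125
log10(1.03125) = 0.013364
20 * 0.013364 = 0.2673
L = 74 + 0.2673 = 74.3 dB

74.3


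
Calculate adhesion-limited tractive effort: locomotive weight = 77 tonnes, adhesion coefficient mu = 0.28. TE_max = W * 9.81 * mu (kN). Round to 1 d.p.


TE_max = W * g * mu
TE_max = 77 * 9.81 * 0.28
TE_max = 755.37 * 0.28
TE_max = 211.5 kN

211.5


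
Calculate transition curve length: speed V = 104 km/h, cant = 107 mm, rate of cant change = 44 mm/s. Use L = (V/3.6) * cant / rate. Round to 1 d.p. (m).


Convert speed: V = 104 / 3.6 = 28.8889 m/s
L = 28.8889 * 107 / 44
L = 3091.1111 / 44
L = 70.3 m

70.3


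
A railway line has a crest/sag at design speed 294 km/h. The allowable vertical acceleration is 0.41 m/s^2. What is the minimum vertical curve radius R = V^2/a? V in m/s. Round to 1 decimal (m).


Convert speed: V = 294 / 3.6 = 81.6667 m/s
V^2 = 6669.4444 m^2/s^2
R_v = 6669.4444 / 0.41
R_v = 16266.9 m

16266.9


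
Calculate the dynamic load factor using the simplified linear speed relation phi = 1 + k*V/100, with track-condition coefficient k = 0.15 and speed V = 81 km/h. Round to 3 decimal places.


phi = 1 + k * V / 100
phi = 1 + 0.15 * 81 / 100
phi = 1 + 0.1215
phi = 1.122

1.122


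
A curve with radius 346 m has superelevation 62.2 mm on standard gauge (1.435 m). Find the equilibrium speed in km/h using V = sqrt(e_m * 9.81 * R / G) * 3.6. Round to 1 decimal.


Convert cant: e = 62.2 mm = 0.0622 m
V_ms = sqrt(0.0622 * 9.81 * 346 / 1.435)
V_ms = sqrt(147.124022) = 12.1295 m/s
V = 12.1295 * 3.6 = 43.7 km/h

43.7


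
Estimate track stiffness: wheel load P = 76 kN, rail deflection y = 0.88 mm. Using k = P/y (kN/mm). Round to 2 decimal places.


Track stiffness k = P / y
k = 76 / 0.88
k = 86.36 kN/mm

86.36


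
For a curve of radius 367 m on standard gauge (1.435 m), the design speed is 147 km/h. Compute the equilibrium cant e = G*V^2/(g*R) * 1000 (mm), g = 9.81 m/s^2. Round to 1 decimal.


Convert speed: V = 147 / 3.6 = 40.8333 m/s
Apply formula: e = 1.435 * 40.8333^2 / (9.81 * 367)
e = 1.435 * 1667.3611 / 3600.27
e = 0.664579 m = 664.6 mm

664.6


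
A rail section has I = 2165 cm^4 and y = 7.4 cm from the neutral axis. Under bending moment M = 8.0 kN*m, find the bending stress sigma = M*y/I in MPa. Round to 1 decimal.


Convert units:
M = 8.0 kN*m = 8000000 N*mm
y = 7.4 cm = 74 mm
I = 2165 cm^4 = 21650000 mm^4
sigma = 8000000 * 74 / 21650000
sigma = 27.3 MPa

27.3


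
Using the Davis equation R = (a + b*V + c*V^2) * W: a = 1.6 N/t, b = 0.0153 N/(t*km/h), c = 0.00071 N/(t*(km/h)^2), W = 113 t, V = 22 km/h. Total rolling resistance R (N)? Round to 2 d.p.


b*V = 0.0153 * 22 = 0.3366
c*V^2 = 0.00071 * 484 = 0.34364
R_per_t = 1.6 + 0.3366 + 0.34364 = 2.28024 N/t
R_total = 2.28024 * 113 = 257.67 N

257.67


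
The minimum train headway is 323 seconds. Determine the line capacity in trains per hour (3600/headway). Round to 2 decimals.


Capacity = 3600 / headway
Capacity = 3600 / 323
Capacity = 11.15 trains/hour

11.15


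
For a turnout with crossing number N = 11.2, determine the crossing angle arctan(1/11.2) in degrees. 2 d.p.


1/N = 1/11.2 = 0.089286
angle = arctan(0.089286) = 0.08905 rad
angle = 0.08905 * 180/pi = 5.10 degrees

5.10


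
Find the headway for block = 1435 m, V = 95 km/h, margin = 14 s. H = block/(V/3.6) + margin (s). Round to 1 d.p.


V = 95 / 3.6 = 26.3889 m/s
Block traversal time = 1435 / 26.3889 = 54.3789 s
Headway = 54.3789 + 14
Headway = 68.4 s

68.4


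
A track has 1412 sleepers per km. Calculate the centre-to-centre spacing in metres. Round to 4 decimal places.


Spacing = 1000 m / number of sleepers
Spacing = 1000 / 1412
Spacing = 0.7082 m

0.7082


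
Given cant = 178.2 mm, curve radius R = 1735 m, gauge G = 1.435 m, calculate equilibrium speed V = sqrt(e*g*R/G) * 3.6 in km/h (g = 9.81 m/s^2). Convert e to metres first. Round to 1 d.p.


Convert cant: e = 178.2 mm = 0.1782 m
V_ms = sqrt(0.1782 * 9.81 * 1735 / 1.435)
V_ms = sqrt(2113.607226) = 45.974 m/s
V = 45.974 * 3.6 = 165.5 km/h

165.5


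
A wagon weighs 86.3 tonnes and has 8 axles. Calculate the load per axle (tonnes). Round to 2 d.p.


Load per axle = total weight / number of axles
Load = 86.3 / 8
Load = 10.79 tonnes

10.79


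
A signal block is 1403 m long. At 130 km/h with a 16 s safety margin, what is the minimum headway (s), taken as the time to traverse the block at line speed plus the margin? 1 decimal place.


V = 130 / 3.6 = 36.1111 m/s
Block traversal time = 1403 / 36.1111 = 38.8523 s
Headway = 38.8523 + 16
Headway = 54.9 s

54.9


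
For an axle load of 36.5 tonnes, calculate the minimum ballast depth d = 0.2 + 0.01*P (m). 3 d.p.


d = 0.2 + 0.01 * 36.5
d = 0.2 + 0.365
d = 0.565 m

0.565


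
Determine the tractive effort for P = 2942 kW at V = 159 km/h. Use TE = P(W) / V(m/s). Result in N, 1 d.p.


Convert: P = 2942 kW = 2942000 W
V = 159 / 3.6 = 44.1667 m/s
TE = 2942000 / 44.1667
TE = 66611.3 N

66611.3


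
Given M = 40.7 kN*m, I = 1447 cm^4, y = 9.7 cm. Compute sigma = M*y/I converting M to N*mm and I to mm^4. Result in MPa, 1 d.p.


Convert units:
M = 40.7 kN*m = 40700000 N*mm
y = 9.7 cm = 97 mm
I = 1447 cm^4 = 14470000 mm^4
sigma = 40700000 * 97 / 14470000
sigma = 272.8 MPa

272.8


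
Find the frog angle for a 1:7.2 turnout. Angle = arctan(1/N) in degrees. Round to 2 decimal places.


1/N = 1/7.2 = 0.138889
angle = arctan(0.138889) = 0.138006 rad
angle = 0.138006 * 180/pi = 7.91 degrees

7.91


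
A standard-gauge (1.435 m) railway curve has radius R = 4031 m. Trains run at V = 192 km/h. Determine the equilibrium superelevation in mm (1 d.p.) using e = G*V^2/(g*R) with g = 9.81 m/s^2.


Convert speed: V = 192 / 3.6 = 53.3333 m/s
Apply formula: e = 1.435 * 53.3333^2 / (9.81 * 4031)
e = 1.435 * 2844.4444 / 39544.11
e = 0.103221 m = 103.2 mm

103.2


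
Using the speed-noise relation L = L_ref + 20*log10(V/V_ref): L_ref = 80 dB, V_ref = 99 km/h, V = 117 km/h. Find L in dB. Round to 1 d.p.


V/V_ref = 117 / 99 = 1.181818
log10(1.181818) = 0.072551
20 * 0.072551 = 1.451
L = 80 + 1.451 = 81.5 dB

81.5


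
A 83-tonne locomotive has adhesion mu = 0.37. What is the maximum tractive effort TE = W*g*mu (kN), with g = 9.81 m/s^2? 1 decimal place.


TE_max = W * g * mu
TE_max = 83 * 9.81 * 0.37
TE_max = 814.23 * 0.37
TE_max = 301.3 kN

301.3


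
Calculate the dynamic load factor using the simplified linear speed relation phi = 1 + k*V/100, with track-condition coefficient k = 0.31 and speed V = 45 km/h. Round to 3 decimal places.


phi = 1 + k * V / 100
phi = 1 + 0.31 * 45 / 100
phi = 1 + 0.1395
phi = 1.140

1.140


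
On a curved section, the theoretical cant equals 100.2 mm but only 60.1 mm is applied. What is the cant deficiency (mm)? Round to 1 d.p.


Cant deficiency = equilibrium cant - actual cant
CD = 100.2 - 60.1
CD = 40.1 mm

40.1


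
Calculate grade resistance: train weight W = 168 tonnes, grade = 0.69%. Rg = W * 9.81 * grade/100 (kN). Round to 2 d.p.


Rg = W * 9.81 * grade / 100
Rg = 168 * 9.81 * 0.69 / 100
Rg = 1648.08 * 0.0069
Rg = 11.37 kN

11.37


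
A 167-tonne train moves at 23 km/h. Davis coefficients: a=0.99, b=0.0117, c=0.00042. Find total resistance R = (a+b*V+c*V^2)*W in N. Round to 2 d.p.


b*V = 0.0117 * 23 = 0.2691
c*V^2 = 0.00042 * 529 = 0.22218
R_per_t = 0.99 + 0.2691 + 0.22218 = 1.48128 N/t
R_total = 1.48128 * 167 = 247.37 N

247.37


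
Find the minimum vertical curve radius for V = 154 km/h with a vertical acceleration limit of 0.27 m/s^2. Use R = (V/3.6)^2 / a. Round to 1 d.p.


Convert speed: V = 154 / 3.6 = 42.7778 m/s
V^2 = 1829.9383 m^2/s^2
R_v = 1829.9383 / 0.27
R_v = 6777.5 m

6777.5


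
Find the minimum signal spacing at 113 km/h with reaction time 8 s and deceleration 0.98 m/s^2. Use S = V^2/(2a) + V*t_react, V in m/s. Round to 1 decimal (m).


V = 113 / 3.6 = 31.3889 m/s
Braking distance = 31.3889^2 / (2*0.98) = 502.6849 m
Sighting distance = 31.3889 * 8 = 251.1111 m
S = 502.6849 + 251.1111 = 753.8 m

753.8


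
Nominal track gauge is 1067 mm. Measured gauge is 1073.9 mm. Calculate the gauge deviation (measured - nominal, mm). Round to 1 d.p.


Deviation = measured - nominal
Deviation = 1073.9 - 1067
Deviation = 6.9 mm

6.9


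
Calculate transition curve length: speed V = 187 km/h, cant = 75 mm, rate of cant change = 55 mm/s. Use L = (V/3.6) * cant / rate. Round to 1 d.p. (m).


Convert speed: V = 187 / 3.6 = 51.9444 m/s
L = 51.9444 * 75 / 55
L = 3895.8333 / 55
L = 70.8 m

70.8


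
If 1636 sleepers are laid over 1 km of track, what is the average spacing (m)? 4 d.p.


Spacing = 1000 m / number of sleepers
Spacing = 1000 / 1636
Spacing = 0.6112 m

0.6112


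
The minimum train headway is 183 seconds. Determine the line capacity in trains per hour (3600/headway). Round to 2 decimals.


Capacity = 3600 / headway
Capacity = 3600 / 183
Capacity = 19.67 trains/hour

19.67


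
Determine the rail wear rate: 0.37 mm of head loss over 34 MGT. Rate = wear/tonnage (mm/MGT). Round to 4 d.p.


Wear rate = total wear / cumulative tonnage
Rate = 0.37 / 34
Rate = 0.0109 mm/MGT

0.0109


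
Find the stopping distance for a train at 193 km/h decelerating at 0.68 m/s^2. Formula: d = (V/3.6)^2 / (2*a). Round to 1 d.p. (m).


Convert speed: V = 193 / 3.6 = 53.6111 m/s
V^2 = 2874.1512
d = 2874.1512 / (2 * 0.68)
d = 2874.1512 / 1.36
d = 2113.3 m

2113.3


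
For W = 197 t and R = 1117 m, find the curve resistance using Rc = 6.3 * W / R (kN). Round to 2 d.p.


Rc = 6.3 * W / R
Rc = 6.3 * 197 / 1117
Rc = 1241.1 / 1117
Rc = 1.11 kN

1.11


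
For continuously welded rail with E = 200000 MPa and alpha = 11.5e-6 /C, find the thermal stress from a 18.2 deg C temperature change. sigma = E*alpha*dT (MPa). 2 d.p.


sigma = E * alpha * dT
sigma = 200000 * 11.5e-6 * 18.2
sigma = 2.3 * 18.2
sigma = 41.86 MPa

41.86


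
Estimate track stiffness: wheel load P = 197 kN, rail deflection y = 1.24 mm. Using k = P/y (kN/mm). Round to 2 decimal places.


Track stiffness k = P / y
k = 197 / 1.24
k = 158.87 kN/mm

158.87


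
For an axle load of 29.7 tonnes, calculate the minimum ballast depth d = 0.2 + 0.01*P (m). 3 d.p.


d = 0.2 + 0.01 * 29.7
d = 0.2 + 0.297
d = 0.497 m

0.497


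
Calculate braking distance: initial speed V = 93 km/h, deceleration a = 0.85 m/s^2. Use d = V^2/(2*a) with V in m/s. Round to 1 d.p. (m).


Convert speed: V = 93 / 3.6 = 25.8333 m/s
V^2 = 667.3611
d = 667.3611 / (2 * 0.85)
d = 667.3611 / 1.7
d = 392.6 m

392.6


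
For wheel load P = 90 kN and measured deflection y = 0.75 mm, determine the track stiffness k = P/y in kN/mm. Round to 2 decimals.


Track stiffness k = P / y
k = 90 / 0.75
k = 120.00 kN/mm

120.00


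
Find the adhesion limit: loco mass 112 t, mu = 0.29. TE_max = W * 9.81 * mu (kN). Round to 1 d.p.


TE_max = W * g * mu
TE_max = 112 * 9.81 * 0.29
TE_max = 1098.72 * 0.29
TE_max = 318.6 kN

318.6


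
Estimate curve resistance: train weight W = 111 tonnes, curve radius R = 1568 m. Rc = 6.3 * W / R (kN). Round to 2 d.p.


Rc = 6.3 * W / R
Rc = 6.3 * 111 / 1568
Rc = 699.3 / 1568
Rc = 0.45 kN

0.45


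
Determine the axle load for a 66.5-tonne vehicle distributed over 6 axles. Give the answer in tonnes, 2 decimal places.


Load per axle = total weight / number of axles
Load = 66.5 / 6
Load = 11.08 tonnes

11.08


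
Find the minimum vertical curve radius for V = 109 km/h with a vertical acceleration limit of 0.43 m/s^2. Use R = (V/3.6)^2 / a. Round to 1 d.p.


Convert speed: V = 109 / 3.6 = 30.2778 m/s
V^2 = 916.7438 m^2/s^2
R_v = 916.7438 / 0.43
R_v = 2132.0 m

2132.0


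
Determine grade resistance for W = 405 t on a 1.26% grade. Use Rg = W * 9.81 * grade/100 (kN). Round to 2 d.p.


Rg = W * 9.81 * grade / 100
Rg = 405 * 9.81 * 1.26 / 100
Rg = 3973.05 * 0.0126
Rg = 50.06 kN

50.06


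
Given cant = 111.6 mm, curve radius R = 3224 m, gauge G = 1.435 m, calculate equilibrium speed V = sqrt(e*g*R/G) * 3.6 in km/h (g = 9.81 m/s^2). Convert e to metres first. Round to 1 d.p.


Convert cant: e = 111.6 mm = 0.1116 m
V_ms = sqrt(0.1116 * 9.81 * 3224 / 1.435)
V_ms = sqrt(2459.667111) = 49.595 m/s
V = 49.595 * 3.6 = 178.5 km/h

178.5


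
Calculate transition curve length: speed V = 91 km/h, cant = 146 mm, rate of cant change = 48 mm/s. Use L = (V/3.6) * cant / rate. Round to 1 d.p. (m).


Convert speed: V = 91 / 3.6 = 25.2778 m/s
L = 25.2778 * 146 / 48
L = 3690.5556 / 48
L = 76.9 m

76.9


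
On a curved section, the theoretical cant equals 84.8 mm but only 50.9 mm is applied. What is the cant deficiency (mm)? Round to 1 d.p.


Cant deficiency = equilibrium cant - actual cant
CD = 84.8 - 50.9
CD = 33.9 mm

33.9


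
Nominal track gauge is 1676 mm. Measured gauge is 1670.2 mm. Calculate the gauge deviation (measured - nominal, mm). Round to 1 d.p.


Deviation = measured - nominal
Deviation = 1670.2 - 1676
Deviation = -5.8 mm

-5.8


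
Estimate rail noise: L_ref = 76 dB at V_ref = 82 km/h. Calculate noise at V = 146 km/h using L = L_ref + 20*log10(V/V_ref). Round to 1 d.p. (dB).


V/V_ref = 146 / 82 = 1.780488
log10(1.780488) = 0.250539
20 * 0.250539 = 5.0108
L = 76 + 5.0108 = 81.0 dB

81.0


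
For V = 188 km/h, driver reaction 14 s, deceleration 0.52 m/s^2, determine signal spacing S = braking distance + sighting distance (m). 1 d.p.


V = 188 / 3.6 = 52.2222 m/s
Braking distance = 52.2222^2 / (2*0.52) = 2622.2697 m
Sighting distance = 52.2222 * 14 = 731.1111 m
S = 2622.2697 + 731.1111 = 3353.4 m

3353.4


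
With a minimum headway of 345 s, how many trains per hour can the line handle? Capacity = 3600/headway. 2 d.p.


Capacity = 3600 / headway
Capacity = 3600 / 345
Capacity = 10.43 trains/hour

10.43


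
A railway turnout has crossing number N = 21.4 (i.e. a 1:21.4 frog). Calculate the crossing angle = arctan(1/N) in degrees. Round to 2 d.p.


1/N = 1/21.4 = 0.046729
angle = arctan(0.046729) = 0.046695 rad
angle = 0.046695 * 180/pi = 2.68 degrees

2.68


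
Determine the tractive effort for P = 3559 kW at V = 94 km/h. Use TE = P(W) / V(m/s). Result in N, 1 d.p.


Convert: P = 3559 kW = 3559000 W
V = 94 / 3.6 = 26.1111 m/s
TE = 3559000 / 26.1111
TE = 136302.1 N

136302.1


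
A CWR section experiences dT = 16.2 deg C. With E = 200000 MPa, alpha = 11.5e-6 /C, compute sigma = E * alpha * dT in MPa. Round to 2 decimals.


sigma = E * alpha * dT
sigma = 200000 * 11.5e-6 * 16.2
sigma = 2.3 * 16.2
sigma = 37.26 MPa

37.26


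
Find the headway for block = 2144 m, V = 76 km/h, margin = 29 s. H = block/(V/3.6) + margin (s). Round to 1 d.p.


V = 76 / 3.6 = 21.1111 m/s
Block traversal time = 2144 / 21.1111 = 101.5579 s
Headway = 101.5579 + 29
Headway = 130.6 s

130.6


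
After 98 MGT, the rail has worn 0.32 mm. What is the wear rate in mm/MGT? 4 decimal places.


Wear rate = total wear / cumulative tonnage
Rate = 0.32 / 98
Rate = 0.0033 mm/MGT

0.0033


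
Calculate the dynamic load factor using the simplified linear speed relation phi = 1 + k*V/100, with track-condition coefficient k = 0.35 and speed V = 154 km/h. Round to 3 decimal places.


phi = 1 + k * V / 100
phi = 1 + 0.35 * 154 / 100
phi = 1 + 0.539
phi = 1.539

1.539


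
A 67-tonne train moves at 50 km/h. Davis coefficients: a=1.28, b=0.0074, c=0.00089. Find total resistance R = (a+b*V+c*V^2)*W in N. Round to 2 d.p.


b*V = 0.0074 * 50 = 0.37
c*V^2 = 0.00089 * 2500 = 2.225
R_per_t = 1.28 + 0.37 + 2.225 = 3.875 N/t
R_total = 3.875 * 67 = 259.63 N

259.63


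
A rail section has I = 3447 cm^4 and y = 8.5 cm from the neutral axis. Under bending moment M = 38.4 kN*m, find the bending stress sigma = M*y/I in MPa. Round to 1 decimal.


Convert units:
M = 38.4 kN*m = 38400000 N*mm
y = 8.5 cm = 85 mm
I = 3447 cm^4 = 34470000 mm^4
sigma = 38400000 * 85 / 34470000
sigma = 94.7 MPa

94.7


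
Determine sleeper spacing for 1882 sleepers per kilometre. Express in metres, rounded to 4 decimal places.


Spacing = 1000 m / number of sleepers
Spacing = 1000 / 1882
Spacing = 0.5313 m

0.5313


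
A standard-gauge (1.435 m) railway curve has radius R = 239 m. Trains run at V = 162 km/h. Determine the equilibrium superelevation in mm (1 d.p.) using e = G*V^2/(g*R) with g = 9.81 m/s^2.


Convert speed: V = 162 / 3.6 = 45.0 m/s
Apply formula: e = 1.435 * 45.0^2 / (9.81 * 239)
e = 1.435 * 2025.0 / 2344.59
e = 1.239396 m = 1239.4 mm

1239.4


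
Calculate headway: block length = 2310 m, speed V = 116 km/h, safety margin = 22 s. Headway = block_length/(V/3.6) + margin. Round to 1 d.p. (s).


V = 116 / 3.6 = 32.2222 m/s
Block traversal time = 2310 / 32.2222 = 71.6897 s
Headway = 71.6897 + 22
Headway = 93.7 s

93.7


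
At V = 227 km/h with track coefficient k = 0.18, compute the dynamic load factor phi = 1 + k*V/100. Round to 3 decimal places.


phi = 1 + k * V / 100
phi = 1 + 0.18 * 227 / 100
phi = 1 + 0.4086
phi = 1.409

1.409


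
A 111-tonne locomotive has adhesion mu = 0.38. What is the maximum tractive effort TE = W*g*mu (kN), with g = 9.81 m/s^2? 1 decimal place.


TE_max = W * g * mu
TE_max = 111 * 9.81 * 0.38
TE_max = 1088.91 * 0.38
TE_max = 413.8 kN

413.8


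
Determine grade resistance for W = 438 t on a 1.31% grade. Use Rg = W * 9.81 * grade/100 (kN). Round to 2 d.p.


Rg = W * 9.81 * grade / 100
Rg = 438 * 9.81 * 1.31 / 100
Rg = 4296.78 * 0.0131
Rg = 56.29 kN

56.29


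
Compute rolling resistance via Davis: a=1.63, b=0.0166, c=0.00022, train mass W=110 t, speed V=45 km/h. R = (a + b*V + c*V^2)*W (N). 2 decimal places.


b*V = 0.0166 * 45 = 0.747
c*V^2 = 0.00022 * 2025 = 0.4455
R_per_t = 1.63 + 0.747 + 0.4455 = 2.8225 N/t
R_total = 2.8225 * 110 = 310.48 N

310.48


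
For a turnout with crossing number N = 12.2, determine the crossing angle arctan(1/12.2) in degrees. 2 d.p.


1/N = 1/12.2 = 0.081967
angle = arctan(0.081967) = 0.081784 rad
angle = 0.081784 * 180/pi = 4.69 degrees

4.69


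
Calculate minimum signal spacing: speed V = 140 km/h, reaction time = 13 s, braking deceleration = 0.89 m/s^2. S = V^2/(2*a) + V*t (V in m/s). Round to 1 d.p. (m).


V = 140 / 3.6 = 38.8889 m/s
Braking distance = 38.8889^2 / (2*0.89) = 849.6324 m
Sighting distance = 38.8889 * 13 = 505.5556 m
S = 849.6324 + 505.5556 = 1355.2 m

1355.2


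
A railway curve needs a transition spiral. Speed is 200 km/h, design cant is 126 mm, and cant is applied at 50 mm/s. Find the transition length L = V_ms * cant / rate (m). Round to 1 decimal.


Convert speed: V = 200 / 3.6 = 55.5556 m/s
L = 55.5556 * 126 / 50
L = 7000.0 / 50
L = 140.0 m

140.0


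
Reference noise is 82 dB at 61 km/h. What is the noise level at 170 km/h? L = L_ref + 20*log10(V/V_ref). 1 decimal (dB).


V/V_ref = 170 / 61 = 2.786885
log10(2.786885) = 0.445119
20 * 0.445119 = 8.9024
L = 82 + 8.9024 = 90.9 dB

90.9


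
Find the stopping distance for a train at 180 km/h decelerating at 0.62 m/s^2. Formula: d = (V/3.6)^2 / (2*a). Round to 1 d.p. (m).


Convert speed: V = 180 / 3.6 = 50.0 m/s
V^2 = 2500.0
d = 2500.0 / (2 * 0.62)
d = 2500.0 / 1.24
d = 2016.1 m

2016.1


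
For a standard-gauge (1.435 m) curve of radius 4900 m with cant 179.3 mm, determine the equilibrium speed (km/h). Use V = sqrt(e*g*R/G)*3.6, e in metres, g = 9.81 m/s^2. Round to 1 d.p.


Convert cant: e = 179.3 mm = 0.1793 m
V_ms = sqrt(0.1793 * 9.81 * 4900 / 1.435)
V_ms = sqrt(6006.112683) = 77.4991 m/s
V = 77.4991 * 3.6 = 279.0 km/h

279.0


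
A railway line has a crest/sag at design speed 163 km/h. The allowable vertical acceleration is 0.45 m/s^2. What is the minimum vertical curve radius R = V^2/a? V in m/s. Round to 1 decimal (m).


Convert speed: V = 163 / 3.6 = 45.2778 m/s
V^2 = 2050.0772 m^2/s^2
R_v = 2050.0772 / 0.45
R_v = 4555.7 m

4555.7


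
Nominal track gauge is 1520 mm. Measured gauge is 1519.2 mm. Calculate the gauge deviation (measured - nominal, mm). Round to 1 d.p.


Deviation = measured - nominal
Deviation = 1519.2 - 1520
Deviation = -0.8 mm

-0.8


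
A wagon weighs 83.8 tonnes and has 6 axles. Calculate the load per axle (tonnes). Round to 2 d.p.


Load per axle = total weight / number of axles
Load = 83.8 / 6
Load = 13.97 tonnes

13.97


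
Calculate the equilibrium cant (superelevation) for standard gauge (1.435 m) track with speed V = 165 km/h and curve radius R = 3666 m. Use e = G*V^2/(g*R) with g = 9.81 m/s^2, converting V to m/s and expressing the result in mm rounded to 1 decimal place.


Convert speed: V = 165 / 3.6 = 45.8333 m/s
Apply formula: e = 1.435 * 45.8333^2 / (9.81 * 3666)
e = 1.435 * 2100.6944 / 35963.46
e = 0.083821 m = 83.8 mm

83.8


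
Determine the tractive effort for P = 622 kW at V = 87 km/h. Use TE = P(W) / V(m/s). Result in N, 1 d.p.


Convert: P = 622 kW = 622000 W
V = 87 / 3.6 = 24.1667 m/s
TE = 622000 / 24.1667
TE = 25737.9 N

25737.9


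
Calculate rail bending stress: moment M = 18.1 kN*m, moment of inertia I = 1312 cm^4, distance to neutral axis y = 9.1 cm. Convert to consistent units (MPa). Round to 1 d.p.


Convert units:
M = 18.1 kN*m = 18100000 N*mm
y = 9.1 cm = 91 mm
I = 1312 cm^4 = 13120000 mm^4
sigma = 18100000 * 91 / 13120000
sigma = 125.5 MPa

125.5


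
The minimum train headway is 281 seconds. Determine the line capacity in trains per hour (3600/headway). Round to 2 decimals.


Capacity = 3600 / headway
Capacity = 3600 / 281
Capacity = 12.81 trains/hour

12.81


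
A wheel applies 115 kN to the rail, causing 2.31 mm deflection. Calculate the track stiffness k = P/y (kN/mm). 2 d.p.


Track stiffness k = P / y
k = 115 / 2.31
k = 49.78 kN/mm

49.78


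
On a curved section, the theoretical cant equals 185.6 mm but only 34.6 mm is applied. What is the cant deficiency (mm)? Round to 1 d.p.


Cant deficiency = equilibrium cant - actual cant
CD = 185.6 - 34.6
CD = 151.0 mm

151.0


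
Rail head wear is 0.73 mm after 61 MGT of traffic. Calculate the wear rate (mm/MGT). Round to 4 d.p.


Wear rate = total wear / cumulative tonnage
Rate = 0.73 / 61
Rate = 0.0120 mm/MGT

0.0120


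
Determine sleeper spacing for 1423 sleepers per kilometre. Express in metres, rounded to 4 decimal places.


Spacing = 1000 m / number of sleepers
Spacing = 1000 / 1423
Spacing = 0.7027 m

0.7027


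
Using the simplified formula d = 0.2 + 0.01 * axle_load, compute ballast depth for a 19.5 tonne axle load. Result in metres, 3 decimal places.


d = 0.2 + 0.01 * 19.5
d = 0.2 + 0.195
d = 0.395 m

0.395


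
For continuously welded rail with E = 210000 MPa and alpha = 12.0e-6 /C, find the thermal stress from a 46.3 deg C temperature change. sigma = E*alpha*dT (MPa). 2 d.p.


sigma = E * alpha * dT
sigma = 210000 * 12.0e-6 * 46.3
sigma = 2.52 * 46.3
sigma = 116.68 MPa

116.68


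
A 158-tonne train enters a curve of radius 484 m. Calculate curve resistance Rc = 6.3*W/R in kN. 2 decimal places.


Rc = 6.3 * W / R
Rc = 6.3 * 158 / 484
Rc = 995.4 / 484
Rc = 2.06 kN

2.06


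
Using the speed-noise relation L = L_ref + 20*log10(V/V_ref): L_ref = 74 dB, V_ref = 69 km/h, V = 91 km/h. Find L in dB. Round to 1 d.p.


V/V_ref = 91 / 69 = 1.318841
log10(1.318841) = 0.120192
20 * 0.120192 = 2.4038
L = 74 + 2.4038 = 76.4 dB

76.4


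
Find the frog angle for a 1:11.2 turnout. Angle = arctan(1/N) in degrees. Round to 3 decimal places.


1/N = 1/11.2 = 0.089286
angle = arctan(0.089286) = 0.08905 rad
angle = 0.08905 * 180/pi = 5.102 degrees

5.102


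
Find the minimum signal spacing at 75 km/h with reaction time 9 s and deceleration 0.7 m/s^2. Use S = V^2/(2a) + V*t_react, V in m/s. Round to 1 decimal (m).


V = 75 / 3.6 = 20.8333 m/s
Braking distance = 20.8333^2 / (2*0.7) = 310.0198 m
Sighting distance = 20.8333 * 9 = 187.5 m
S = 310.0198 + 187.5 = 497.5 m

497.5


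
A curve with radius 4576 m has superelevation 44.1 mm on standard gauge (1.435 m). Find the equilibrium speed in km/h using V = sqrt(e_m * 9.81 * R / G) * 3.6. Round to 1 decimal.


Convert cant: e = 44.1 mm = 0.0441 m
V_ms = sqrt(0.0441 * 9.81 * 4576 / 1.435)
V_ms = sqrt(1379.563551) = 37.1425 m/s
V = 37.1425 * 3.6 = 133.7 km/h

133.7


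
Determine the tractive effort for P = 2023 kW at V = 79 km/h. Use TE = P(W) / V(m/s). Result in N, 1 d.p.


Convert: P = 2023 kW = 2023000 W
V = 79 / 3.6 = 21.9444 m/s
TE = 2023000 / 21.9444
TE = 92187.3 N

92187.3


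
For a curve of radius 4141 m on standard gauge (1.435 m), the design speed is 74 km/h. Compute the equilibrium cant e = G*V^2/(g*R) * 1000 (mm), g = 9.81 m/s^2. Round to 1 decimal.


Convert speed: V = 74 / 3.6 = 20.5556 m/s
Apply formula: e = 1.435 * 20.5556^2 / (9.81 * 4141)
e = 1.435 * 422.5309 / 40623.21
e = 0.014926 m = 14.9 mm

14.9


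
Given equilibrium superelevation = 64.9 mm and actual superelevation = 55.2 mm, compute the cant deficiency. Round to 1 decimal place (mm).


Cant deficiency = equilibrium cant - actual cant
CD = 64.9 - 55.2
CD = 9.7 mm

9.7


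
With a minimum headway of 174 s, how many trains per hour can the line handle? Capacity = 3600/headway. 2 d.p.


Capacity = 3600 / headway
Capacity = 3600 / 174
Capacity = 20.69 trains/hour

20.69


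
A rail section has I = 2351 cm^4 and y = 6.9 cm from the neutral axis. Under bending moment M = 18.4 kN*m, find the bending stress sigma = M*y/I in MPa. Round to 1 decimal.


Convert units:
M = 18.4 kN*m = 18400000 N*mm
y = 6.9 cm = 69 mm
I = 2351 cm^4 = 23510000 mm^4
sigma = 18400000 * 69 / 23510000
sigma = 54.0 MPa

54.0


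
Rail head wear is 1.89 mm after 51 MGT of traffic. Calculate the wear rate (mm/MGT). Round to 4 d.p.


Wear rate = total wear / cumulative tonnage
Rate = 1.89 / 51
Rate = 0.0371 mm/MGT

0.0371


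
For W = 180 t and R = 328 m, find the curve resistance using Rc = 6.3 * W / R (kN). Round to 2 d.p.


Rc = 6.3 * W / R
Rc = 6.3 * 180 / 328
Rc = 1134.0 / 328
Rc = 3.46 kN

3.46


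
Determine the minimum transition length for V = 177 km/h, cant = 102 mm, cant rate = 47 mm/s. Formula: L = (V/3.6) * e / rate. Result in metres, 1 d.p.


Convert speed: V = 177 / 3.6 = 49.1667 m/s
L = 49.1667 * 102 / 47
L = 5015.0 / 47
L = 106.7 m

106.7


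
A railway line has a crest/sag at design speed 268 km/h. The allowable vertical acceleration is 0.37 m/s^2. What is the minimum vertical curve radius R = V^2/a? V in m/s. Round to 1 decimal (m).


Convert speed: V = 268 / 3.6 = 74.4444 m/s
V^2 = 5541.9753 m^2/s^2
R_v = 5541.9753 / 0.37
R_v = 14978.3 m

14978.3


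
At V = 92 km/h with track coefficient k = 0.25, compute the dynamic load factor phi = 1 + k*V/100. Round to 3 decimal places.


phi = 1 + k * V / 100
phi = 1 + 0.25 * 92 / 100
phi = 1 + 0.23
phi = 1.230

1.230


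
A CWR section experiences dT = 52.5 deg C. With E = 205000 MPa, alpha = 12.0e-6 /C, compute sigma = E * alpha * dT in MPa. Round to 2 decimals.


sigma = E * alpha * dT
sigma = 205000 * 12.0e-6 * 52.5
sigma = 2.46 * 52.5
sigma = 129.15 MPa

129.15


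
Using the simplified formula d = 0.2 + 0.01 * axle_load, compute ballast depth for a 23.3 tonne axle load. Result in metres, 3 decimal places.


d = 0.2 + 0.01 * 23.3
d = 0.2 + 0.233
d = 0.433 m

0.433


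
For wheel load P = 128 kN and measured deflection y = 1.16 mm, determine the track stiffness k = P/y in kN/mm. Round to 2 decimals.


Track stiffness k = P / y
k = 128 / 1.16
k = 110.34 kN/mm

110.34


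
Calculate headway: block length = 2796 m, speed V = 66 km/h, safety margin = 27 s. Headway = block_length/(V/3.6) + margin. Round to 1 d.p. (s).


V = 66 / 3.6 = 18.3333 m/s
Block traversal time = 2796 / 18.3333 = 152.5091 s
Headway = 152.5091 + 27
Headway = 179.5 s

179.5
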